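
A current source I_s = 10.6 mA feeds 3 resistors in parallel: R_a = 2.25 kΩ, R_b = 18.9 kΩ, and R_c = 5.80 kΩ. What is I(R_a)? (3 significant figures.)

Conductances: ΣG = 1/2.25 + 1/18.9 + 1/5.80 = 0.6698 (1/kΩ).
By the current-divider rule, I = I_s · G_k/ΣG = 10.6 × 0.6636 = 7.034 mA.

I ≈ 7.03 mA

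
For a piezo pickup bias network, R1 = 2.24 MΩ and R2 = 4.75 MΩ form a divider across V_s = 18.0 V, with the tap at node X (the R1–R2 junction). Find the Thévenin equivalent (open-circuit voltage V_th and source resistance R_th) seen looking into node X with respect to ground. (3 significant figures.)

V_th ≈ 12.2 V, R_th ≈ 1.52 MΩ

V_th is the unloaded tap voltage: V_s · R2/(R1+R2) = 18.0 × 0.6795 = 12.23 V.
Looking into X with the source shorted: R_th = R1·R2/(R1+R2) = 2.240 × 4.75/6.990 = 1.522 MΩ.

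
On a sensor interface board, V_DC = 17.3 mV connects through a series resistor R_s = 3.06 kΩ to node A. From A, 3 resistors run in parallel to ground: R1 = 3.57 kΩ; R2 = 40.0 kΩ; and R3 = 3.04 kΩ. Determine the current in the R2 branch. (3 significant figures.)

Parallel bank: R_p = 1/(1/3.57 + 1/40.0 + 1/3.04) = 1.577 kΩ.
V_A by voltage divider: V_A = 17.3 × 1.577/(3.06 + 1.577) = 5.884 mV.
Branch current I = V_A/R2 = 5.884/40.0 = 0.1471 µA.
(Equivalently: I_total = 3.731 µA, then current-divider fraction G_k/ΣG = 0.03943.)

I ≈ 0.147 µA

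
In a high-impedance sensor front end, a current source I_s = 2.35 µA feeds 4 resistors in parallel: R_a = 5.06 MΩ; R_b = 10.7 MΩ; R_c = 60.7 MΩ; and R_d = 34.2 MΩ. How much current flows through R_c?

Total conductance ΣG = 1/5.06 + 1/10.7 + 1/60.7 + 1/34.2 = 0.3368 (units of 1/MΩ).
Current divider: I(R_c) = I_s · G_k/ΣG = 2.35 × (0.01647/0.3368) = 2.35 × 0.04891 = 0.1149 µA.

I ≈ 0.115 µA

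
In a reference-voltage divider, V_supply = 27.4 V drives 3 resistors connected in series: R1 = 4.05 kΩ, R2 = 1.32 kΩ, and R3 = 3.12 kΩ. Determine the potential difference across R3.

Total series resistance ΣR = 4.05 + 1.32 + 3.12 = 8.490 kΩ.
Voltage divider: V = V_supply · (3.120 / 8.490) = 27.4 × 0.3675 = 10.07 V.

V ≈ 10.1 V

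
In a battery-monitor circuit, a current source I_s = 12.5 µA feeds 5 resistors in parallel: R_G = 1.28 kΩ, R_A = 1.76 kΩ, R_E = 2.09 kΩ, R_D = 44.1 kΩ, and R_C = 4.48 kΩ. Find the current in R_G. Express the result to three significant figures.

I ≈ 4.71 µA

Conductances: ΣG = 1/1.28 + 1/1.76 + 1/2.09 + 1/44.1 + 1/4.48 = 2.074 (1/kΩ).
R_G takes the fraction G_k/ΣG = 0.7812/2.074 = 0.3767, so I = 12.5 × 0.3767 = 4.709 µA.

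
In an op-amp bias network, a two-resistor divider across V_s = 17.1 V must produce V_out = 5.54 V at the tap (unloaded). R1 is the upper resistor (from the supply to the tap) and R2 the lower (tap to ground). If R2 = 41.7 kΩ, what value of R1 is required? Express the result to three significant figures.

V_out/V_s = R2/(R1+R2) = 0.3240.
R1 = R2·(1/k − 1) = 41.7 × 2.087 = 87.01 kΩ.

R1 ≈ 87.0 kΩ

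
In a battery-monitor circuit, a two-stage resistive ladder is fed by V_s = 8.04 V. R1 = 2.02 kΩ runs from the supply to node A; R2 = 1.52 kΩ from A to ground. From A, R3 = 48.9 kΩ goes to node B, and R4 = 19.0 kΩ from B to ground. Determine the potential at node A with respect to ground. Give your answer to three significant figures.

The second stage (R3 + R4 = 67.90 kΩ) loads node A in parallel with R2.
R2 ‖ (R3+R4) = 1.487 kΩ.
First divider: V_A = V_s · 1.487/(2.02 + 1.487) = 3.409 V.

V_A ≈ 3.41 V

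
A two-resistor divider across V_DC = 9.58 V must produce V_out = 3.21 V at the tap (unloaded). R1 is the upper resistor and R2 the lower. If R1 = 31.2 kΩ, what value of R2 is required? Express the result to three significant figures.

Required fraction k = V_out/V_DC = 0.3351.
Rearranging, R2 = R1·k/(1−k) = 31.2 × 0.5039 = 15.72 kΩ.

R2 ≈ 15.7 kΩ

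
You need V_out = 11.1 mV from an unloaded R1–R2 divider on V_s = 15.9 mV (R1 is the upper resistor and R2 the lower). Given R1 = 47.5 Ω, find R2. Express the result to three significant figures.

The divider ratio is R2/(R1+R2) = 11.1/15.9 = 0.6981.
Rearranging, R2 = R1·k/(1−k) = 47.5 × 2.312 = 109.8 Ω.

R2 ≈ 110 Ω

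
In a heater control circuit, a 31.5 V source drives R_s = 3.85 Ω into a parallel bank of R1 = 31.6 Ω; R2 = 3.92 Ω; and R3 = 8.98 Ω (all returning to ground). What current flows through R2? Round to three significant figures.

Equivalent of the parallel group: R_p = 2.512 Ω.
V_A = 31.5 × 2.512/6.362 = 12.44 V.
I(R2) = V_A / R2 = 12.44/3.92 = 3.173 A.
(Check via current divider: I_total = 4.951 A; share G_k/ΣG = 0.6408 → same result.)

I ≈ 3.17 A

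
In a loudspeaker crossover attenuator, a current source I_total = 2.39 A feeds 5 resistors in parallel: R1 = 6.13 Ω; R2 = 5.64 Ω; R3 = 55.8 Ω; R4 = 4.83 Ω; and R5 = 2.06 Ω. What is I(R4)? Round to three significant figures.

Conductances: ΣG = 1/6.13 + 1/5.64 + 1/55.8 + 1/4.83 + 1/2.06 = 1.051 (1/Ω).
By the current-divider rule, I = I_total · G_k/ΣG = 2.39 × 0.1970 = 0.4709 A.

I ≈ 0.471 A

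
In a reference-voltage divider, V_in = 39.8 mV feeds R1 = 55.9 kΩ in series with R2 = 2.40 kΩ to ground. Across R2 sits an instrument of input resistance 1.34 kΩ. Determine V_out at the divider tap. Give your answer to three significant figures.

R2 ‖ R_L = (2.40 × 1.34)/(2.40 + 1.34) = 0.8599 kΩ.
Voltage divider with the loaded lower leg: V_out = 39.8 × 0.8599/(55.9 + 0.8599) = 39.8 × 0.01515 = 0.6030 mV.

V_out ≈ 0.603 mV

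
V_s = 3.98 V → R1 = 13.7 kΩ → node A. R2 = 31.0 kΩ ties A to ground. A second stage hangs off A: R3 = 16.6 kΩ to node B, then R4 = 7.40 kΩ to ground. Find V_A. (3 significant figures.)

The second stage (R3 + R4 = 24.00 kΩ) loads node A in parallel with R2.
R2 ‖ (R3+R4) = 13.53 kΩ.
So V_A = 3.98 × 0.4968 = 1.977 V.

V_A ≈ 1.98 V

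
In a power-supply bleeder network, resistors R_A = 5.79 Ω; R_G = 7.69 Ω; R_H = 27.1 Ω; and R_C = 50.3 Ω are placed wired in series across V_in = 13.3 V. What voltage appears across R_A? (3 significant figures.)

ΣR = 5.79 + 7.69 + 27.1 + 50.3 = 90.88 Ω.
V = V_in · R/ΣR = 13.3 × 0.06371 = 0.8473 V.

V ≈ 0.847 V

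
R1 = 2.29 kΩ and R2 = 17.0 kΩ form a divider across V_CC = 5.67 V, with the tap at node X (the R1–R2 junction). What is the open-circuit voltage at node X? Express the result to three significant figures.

V_th ≈ 5.00 V

Open-circuit (no load on X): V_th = V_CC · R2/(R1 + R2) = 5.67 × 17.0/(2.290 + 17.0) = 4.997 V.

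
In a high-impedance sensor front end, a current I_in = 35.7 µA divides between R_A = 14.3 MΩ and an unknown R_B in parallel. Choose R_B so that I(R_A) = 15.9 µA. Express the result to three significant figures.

Two-branch current divider: I_A = I_in · R_B/(R_A + R_B).
With f = 0.4454, R_B = R_A · f/(1−f) = 14.3 × 0.8030 = 11.48 MΩ.

R_B ≈ 11.5 MΩ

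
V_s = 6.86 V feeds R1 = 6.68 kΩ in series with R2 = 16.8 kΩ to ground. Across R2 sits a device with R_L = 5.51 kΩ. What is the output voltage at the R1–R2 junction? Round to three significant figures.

V_out ≈ 2.63 V

R2 ‖ R_L = (16.8 × 5.51)/(16.8 + 5.51) = 4.149 kΩ.
Then V_out = V_s · R2'/(R1 + R2') = 6.86 × 4.149/10.83 = 2.628 V.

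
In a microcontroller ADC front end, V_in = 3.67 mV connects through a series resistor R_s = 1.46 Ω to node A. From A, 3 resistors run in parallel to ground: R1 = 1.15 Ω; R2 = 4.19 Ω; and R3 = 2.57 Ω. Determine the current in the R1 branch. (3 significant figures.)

I ≈ 1.00 mA

Combine the parallel branches: R_p = (1/1.15 + 1/4.19 + 1/2.57)⁻¹ = 0.6679 Ω.
V_A by voltage divider: V_A = 3.67 × 0.6679/(1.46 + 0.6679) = 1.152 mV.
I(R1) = V_A / R1 = 1.152/1.15 = 1.002 mA.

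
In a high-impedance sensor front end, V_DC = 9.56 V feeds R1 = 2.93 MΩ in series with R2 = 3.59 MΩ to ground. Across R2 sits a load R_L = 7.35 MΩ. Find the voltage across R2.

The load sits in parallel with R2, giving an effective lower resistance R2' = R2·R_L/(R2+R_L) = 2.412 MΩ.
Now apply the divider: V_out = 9.56 × 0.4515 = 4.316 V.

V_out ≈ 4.32 V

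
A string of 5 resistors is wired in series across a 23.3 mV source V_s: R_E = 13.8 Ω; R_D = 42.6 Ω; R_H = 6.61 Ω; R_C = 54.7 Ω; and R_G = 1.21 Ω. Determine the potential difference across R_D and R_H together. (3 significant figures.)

ΣR = 13.8 + 42.6 + 6.61 + 54.7 + 1.21 = 118.9 Ω.
R_{R_D..R_H} = 42.6 + 6.61 = 49.21 Ω.
V = V_s · R/ΣR = 23.3 × 0.4138 = 9.642 mV.

V ≈ 9.64 mV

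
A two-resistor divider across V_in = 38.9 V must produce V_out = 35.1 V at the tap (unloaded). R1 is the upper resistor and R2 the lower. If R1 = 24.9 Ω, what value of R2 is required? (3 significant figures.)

V_out/V_in = R2/(R1+R2) = 0.9023.
R2 = R1 · 0.9023/(1 − 0.9023) = 230.0 Ω.

R2 ≈ 230 Ω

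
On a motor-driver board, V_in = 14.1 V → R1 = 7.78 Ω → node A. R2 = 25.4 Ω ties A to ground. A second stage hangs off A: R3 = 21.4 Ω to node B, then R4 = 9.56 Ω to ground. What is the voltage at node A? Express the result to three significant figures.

V_A ≈ 9.05 V

Node A sees R2 in parallel with the series input of stage 2, R3 + R4 = 30.96 Ω.
Effective lower resistance at A: R2 ‖ 30.96 = 13.95 Ω.
First divider: V_A = V_in · 13.95/(7.78 + 13.95) = 9.052 V.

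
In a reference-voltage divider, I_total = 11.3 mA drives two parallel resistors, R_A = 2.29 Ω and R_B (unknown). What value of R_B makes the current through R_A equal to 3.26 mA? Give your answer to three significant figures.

The fraction through R_A equals R_B/(R_A+R_B).
3.26/11.3 = R_B/(R_A + R_B) → R_B = R_A · (0.2885)/(1 − 0.2885) = 2.29 × 0.4055 = 0.9285 Ω.

R_B ≈ 0.929 Ω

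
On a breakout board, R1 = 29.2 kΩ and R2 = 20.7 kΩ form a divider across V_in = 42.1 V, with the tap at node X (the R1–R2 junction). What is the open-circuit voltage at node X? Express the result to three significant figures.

V_th is the unloaded tap voltage: V_in · R2/(R1+R2) = 42.1 × 0.4148 = 17.46 V.

V_th ≈ 17.5 V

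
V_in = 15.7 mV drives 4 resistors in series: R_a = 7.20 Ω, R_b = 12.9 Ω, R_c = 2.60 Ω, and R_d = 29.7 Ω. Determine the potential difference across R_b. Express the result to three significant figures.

V ≈ 3.87 mV

Series total: ΣR = 7.20 + 12.9 + 2.60 + 29.7 = 52.40 Ω.
Voltage divider: V = V_in · (12.90 / 52.40) = 15.7 × 0.2462 = 3.865 mV.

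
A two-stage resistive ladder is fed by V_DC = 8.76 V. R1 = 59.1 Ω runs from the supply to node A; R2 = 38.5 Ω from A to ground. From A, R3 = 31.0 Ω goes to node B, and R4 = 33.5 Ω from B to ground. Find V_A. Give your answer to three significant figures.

The second stage (R3 + R4 = 64.50 Ω) loads node A in parallel with R2.
Effective lower resistance at A: R2 ‖ 64.50 = 24.11 Ω.
V_A = 8.76 × 24.11/(59.1 + 24.11) = 2.538 V.

V_A ≈ 2.54 V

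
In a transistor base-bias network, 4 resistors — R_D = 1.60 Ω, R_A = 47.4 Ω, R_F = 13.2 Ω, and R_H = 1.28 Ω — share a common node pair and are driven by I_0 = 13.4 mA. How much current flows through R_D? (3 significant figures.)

I ≈ 5.57 mA

ΣG = 1/1.60 + 1/47.4 + 1/13.2 + 1/1.28 = 1.503.
Current divider: I(R_D) = I_0 · G_k/ΣG = 13.4 × (0.6250/1.503) = 13.4 × 0.4158 = 5.572 mA.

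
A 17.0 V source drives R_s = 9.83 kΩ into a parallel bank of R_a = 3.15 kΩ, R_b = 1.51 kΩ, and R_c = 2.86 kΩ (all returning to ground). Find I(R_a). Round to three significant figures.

Combine the parallel branches: R_p = (1/3.15 + 1/1.51 + 1/2.86)⁻¹ = 0.7522 kΩ.
V_A = 17.0 × 0.7522/10.58 = 1.208 V.
I(R_a) = V_A / R_a = 1.208/3.15 = 0.3836 mA.
(Equivalently: I_total = 1.606 mA, then current-divider fraction G_k/ΣG = 0.2388.)

I ≈ 0.384 mA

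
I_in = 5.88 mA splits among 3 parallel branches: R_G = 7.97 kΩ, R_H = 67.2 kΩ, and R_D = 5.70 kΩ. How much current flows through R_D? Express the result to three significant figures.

ΣG = 1/7.97 + 1/67.2 + 1/5.70 = 0.3158.
Current divider: I(R_D) = I_in · G_k/ΣG = 5.88 × (0.1754/0.3158) = 5.88 × 0.5556 = 3.267 mA.

I ≈ 3.27 mA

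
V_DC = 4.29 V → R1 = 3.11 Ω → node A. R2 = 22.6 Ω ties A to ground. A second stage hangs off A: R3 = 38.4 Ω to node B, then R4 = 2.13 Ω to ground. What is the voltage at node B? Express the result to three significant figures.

Looking into the second stage from A: R3 + R4 = 40.53 Ω appears in parallel with R2.
Effective lower resistance at A: R2 ‖ 40.53 = 14.51 Ω.
V_A = 4.29 × 14.51/(3.11 + 14.51) = 3.533 V.
Then the unloaded second divider: V_B = V_A × R4/(R3+R4) = 3.533 × 0.05255 = 0.1857 V.

V_B ≈ 0.186 V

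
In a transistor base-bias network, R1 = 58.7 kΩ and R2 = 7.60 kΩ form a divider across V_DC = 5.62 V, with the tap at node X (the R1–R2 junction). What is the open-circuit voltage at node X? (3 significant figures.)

V_th ≈ 0.644 V

V_th is the unloaded tap voltage: V_DC · R2/(R1+R2) = 5.62 × 0.1146 = 0.6442 V.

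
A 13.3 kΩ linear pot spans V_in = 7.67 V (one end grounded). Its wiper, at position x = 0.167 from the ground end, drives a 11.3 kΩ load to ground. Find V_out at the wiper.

V_out ≈ 1.10 V

The pot divides into 11.08 kΩ above the wiper and 2.221 kΩ below.
Lower segment in parallel with the load: 2.221 ‖ 11.3 = 1.856 kΩ.
V_out = 7.67 × 1.856/(11.08 + 1.856) = 1.101 V.
(Unloaded: V_out = x·V_in = 1.28 V.)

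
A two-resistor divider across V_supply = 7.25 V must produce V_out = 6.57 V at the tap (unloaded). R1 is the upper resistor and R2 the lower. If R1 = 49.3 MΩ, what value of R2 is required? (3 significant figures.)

V_out/V_supply = R2/(R1+R2) = 0.9062.
So R2 = R1 · V_out/(V_supply − V_out) = 49.3 × 6.57/(7.25 − 6.57) = 49.3 × 9.662 = 476.3 MΩ.

R2 ≈ 476 MΩ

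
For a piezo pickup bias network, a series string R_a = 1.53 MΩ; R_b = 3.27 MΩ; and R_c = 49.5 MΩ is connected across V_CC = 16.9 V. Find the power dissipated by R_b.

P ≈ 0.317 µW

ΣR = 54.30 MΩ → I = 16.9/54.30 = 0.3112 µA.
V(R_b) = I·R = 1.018 V; P = V·I = 1.018 × 0.3112 = 0.3168 µW.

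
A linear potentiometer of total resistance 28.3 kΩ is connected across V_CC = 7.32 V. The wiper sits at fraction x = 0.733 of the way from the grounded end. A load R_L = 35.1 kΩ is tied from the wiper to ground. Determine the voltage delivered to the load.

V_out ≈ 4.63 V

Lower segment x·R_p = 20.74 kΩ; upper segment (1−x)·R_p = 7.556 kΩ.
R_L loads the lower segment: effective lower R = 13.04 kΩ.
V_out = 7.32 × 13.04/(7.556 + 13.04) = 4.634 V.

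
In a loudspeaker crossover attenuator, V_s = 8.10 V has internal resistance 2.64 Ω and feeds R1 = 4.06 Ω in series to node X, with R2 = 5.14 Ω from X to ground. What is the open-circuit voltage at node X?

V_th ≈ 3.52 V

R1' = 2.64 + 4.06 = 6.700 Ω (source resistance + R1).
V_th is the unloaded tap voltage: V_s · R2/(R1'+R2) = 8.10 × 0.4341 = 3.516 V.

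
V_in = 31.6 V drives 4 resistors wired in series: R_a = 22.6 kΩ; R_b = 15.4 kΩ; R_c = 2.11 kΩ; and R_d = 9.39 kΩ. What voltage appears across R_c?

V ≈ 1.35 V

Series total: ΣR = 22.6 + 15.4 + 2.11 + 9.39 = 49.50 kΩ.
V = V_in · R/ΣR = 31.6 × 0.04263 = 1.347 V.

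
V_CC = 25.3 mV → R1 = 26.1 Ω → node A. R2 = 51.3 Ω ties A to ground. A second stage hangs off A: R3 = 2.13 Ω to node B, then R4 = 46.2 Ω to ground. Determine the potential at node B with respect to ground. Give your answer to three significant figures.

The second stage (R3 + R4 = 48.33 Ω) loads node A in parallel with R2.
Effective lower resistance at A: R2 ‖ 48.33 = 24.89 Ω.
First divider: V_A = V_CC · 24.89/(26.1 + 24.89) = 12.35 mV.
Then the unloaded second divider: V_B = V_A × R4/(R3+R4) = 12.35 × 0.9559 = 11.80 mV.

V_B ≈ 11.8 mV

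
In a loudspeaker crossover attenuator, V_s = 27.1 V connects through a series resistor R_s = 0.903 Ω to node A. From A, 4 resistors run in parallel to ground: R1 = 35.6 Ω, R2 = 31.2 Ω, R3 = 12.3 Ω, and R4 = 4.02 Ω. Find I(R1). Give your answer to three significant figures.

Combine the parallel branches: R_p = (1/35.6 + 1/31.2 + 1/12.3 + 1/4.02)⁻¹ = 2.563 Ω.
V_A = 27.1 × 2.563/3.466 = 20.04 V.
I(R1) = V_A / R1 = 20.04/35.6 = 0.5629 A.

I ≈ 0.563 A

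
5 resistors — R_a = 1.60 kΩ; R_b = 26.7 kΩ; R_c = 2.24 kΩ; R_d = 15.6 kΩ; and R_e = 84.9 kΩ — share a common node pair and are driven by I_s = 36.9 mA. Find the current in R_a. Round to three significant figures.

I ≈ 19.5 mA

ΣG = 1/1.60 + 1/26.7 + 1/2.24 + 1/15.6 + 1/84.9 = 1.185.
By the current-divider rule, I = I_s · G_k/ΣG = 36.9 × 0.5275 = 19.47 mA.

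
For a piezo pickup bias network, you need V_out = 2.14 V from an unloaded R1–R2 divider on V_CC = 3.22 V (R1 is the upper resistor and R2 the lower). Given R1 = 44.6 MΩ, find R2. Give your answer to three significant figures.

Required fraction k = V_out/V_CC = 0.6646.
Rearranging, R2 = R1·k/(1−k) = 44.6 × 1.981 = 88.37 MΩ.

R2 ≈ 88.4 MΩ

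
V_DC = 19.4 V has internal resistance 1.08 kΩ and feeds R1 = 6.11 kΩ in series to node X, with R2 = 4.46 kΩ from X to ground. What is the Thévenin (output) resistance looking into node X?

R_th ≈ 2.75 kΩ

R1' = 1.08 + 6.11 = 7.190 kΩ (source resistance + R1).
With V_DC suppressed (replaced by a short), R_th = R1' ‖ R2 = (7.190 × 4.46)/(7.190 + 4.46) = 2.753 kΩ.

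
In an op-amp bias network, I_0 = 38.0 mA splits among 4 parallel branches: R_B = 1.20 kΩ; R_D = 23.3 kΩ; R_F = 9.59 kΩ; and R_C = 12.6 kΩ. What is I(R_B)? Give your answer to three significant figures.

I ≈ 29.9 mA

Total conductance ΣG = 1/1.20 + 1/23.3 + 1/9.59 + 1/12.6 = 1.060 (units of 1/kΩ).
R_B takes the fraction G_k/ΣG = 0.8333/1.060 = 0.7862, so I = 38.0 × 0.7862 = 29.88 mA.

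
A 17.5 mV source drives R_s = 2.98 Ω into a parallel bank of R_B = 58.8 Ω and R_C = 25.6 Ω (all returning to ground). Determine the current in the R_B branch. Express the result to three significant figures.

Parallel bank: R_p = 1/(1/58.8 + 1/25.6) = 17.84 Ω.
V_A = 17.5 × 17.84/20.82 = 14.99 mV.
I(R_B) = V_A / R_B = 14.99/58.8 = 0.2550 mA.
(Equivalently: I_total = 0.8407 mA, then current-divider fraction G_k/ΣG = 0.3033.)

I ≈ 0.255 mA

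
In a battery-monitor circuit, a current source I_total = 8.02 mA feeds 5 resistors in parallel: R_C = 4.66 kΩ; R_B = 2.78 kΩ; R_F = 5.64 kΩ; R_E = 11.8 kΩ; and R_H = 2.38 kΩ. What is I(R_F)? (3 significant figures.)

I ≈ 1.13 mA

ΣG = 1/4.66 + 1/2.78 + 1/5.64 + 1/11.8 + 1/2.38 = 1.257.
R_F takes the fraction G_k/ΣG = 0.1773/1.257 = 0.1411, so I = 8.02 × 0.1411 = 1.132 mA.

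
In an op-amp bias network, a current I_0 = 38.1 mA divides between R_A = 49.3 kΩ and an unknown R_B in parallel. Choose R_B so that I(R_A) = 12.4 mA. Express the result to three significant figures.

R_B ≈ 23.8 kΩ

In a two-way split, I_A/I_0 = R_B/(R_A + R_B).
12.4/38.1 = R_B/(R_A + R_B) → R_B = R_A · (0.3255)/(1 − 0.3255) = 49.3 × 0.4825 = 23.79 kΩ.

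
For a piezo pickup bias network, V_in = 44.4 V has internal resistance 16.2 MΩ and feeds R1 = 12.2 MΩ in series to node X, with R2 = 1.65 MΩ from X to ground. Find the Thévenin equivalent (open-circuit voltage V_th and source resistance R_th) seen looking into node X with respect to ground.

R1' = 16.2 + 12.2 = 28.40 MΩ (source resistance + R1).
With X open, the divider is unloaded: V_th = 44.4 × 1.65/30.05 = 2.438 V.
With V_in suppressed (replaced by a short), R_th = R1' ‖ R2 = (28.40 × 1.65)/(28.40 + 1.65) = 1.559 MΩ.

V_th ≈ 2.44 V, R_th ≈ 1.56 MΩ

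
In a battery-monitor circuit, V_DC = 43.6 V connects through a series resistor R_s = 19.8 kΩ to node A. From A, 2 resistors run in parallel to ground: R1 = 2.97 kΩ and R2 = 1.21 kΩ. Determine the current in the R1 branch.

Parallel bank: R_p = 1/(1/2.97 + 1/1.21) = 0.8597 kΩ.
Node voltage V_A = V_DC · R_p/(R_s + R_p) = 43.6 × 0.04161 = 1.814 V.
I(R1) = V_A / R1 = 1.814/2.97 = 0.6109 mA.

I ≈ 0.611 mA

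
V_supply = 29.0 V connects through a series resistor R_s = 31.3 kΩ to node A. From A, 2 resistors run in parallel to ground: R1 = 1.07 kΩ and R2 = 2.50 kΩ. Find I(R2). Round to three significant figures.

I ≈ 0.271 mA

Combine the parallel branches: R_p = (1/1.07 + 1/2.50)⁻¹ = 0.7493 kΩ.
V_A by voltage divider: V_A = 29.0 × 0.7493/(31.3 + 0.7493) = 0.6780 V.
Branch current I = V_A/R2 = 0.6780/2.50 = 0.2712 mA.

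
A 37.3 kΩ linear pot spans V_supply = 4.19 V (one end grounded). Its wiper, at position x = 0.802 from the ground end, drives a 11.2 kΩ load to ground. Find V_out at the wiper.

V_out ≈ 2.20 V

Lower segment x·R_p = 29.91 kΩ; upper segment (1−x)·R_p = 7.385 kΩ.
(x·R_p) ‖ R_L = 8.149 kΩ.
V_out = 4.19 × 8.149/(7.385 + 8.149) = 2.198 V.
(Unloaded: V_out = x·V_supply = 3.36 V.)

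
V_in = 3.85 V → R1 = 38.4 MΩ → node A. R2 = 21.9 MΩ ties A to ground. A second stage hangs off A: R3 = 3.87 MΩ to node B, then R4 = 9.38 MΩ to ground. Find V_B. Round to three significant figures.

V_B ≈ 0.482 V

Looking into the second stage from A: R3 + R4 = 13.25 MΩ appears in parallel with R2.
R2 ‖ (R3+R4) = 8.255 MΩ.
V_A = 3.85 × 8.255/(38.4 + 8.255) = 0.6812 V.
Stage 2 is unloaded, so V_B = V_A · R4/(R3+R4) = 0.6812 × 9.38/13.25 = 0.4823 V.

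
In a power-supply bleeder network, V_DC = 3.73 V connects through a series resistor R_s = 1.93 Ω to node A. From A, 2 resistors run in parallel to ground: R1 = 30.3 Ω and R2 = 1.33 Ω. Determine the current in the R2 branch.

I ≈ 1.12 A

Equivalent of the parallel group: R_p = 1.274 Ω.
Node voltage V_A = V_DC · R_p/(R_s + R_p) = 3.73 × 0.3976 = 1.483 V.
Branch current I = V_A/R2 = 1.483/1.33 = 1.115 A.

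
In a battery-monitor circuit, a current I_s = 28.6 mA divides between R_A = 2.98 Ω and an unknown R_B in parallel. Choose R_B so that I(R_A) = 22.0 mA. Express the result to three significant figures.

R_B ≈ 9.93 Ω

In a two-way split, I_A/I_s = R_B/(R_A + R_B).
With f = 0.7692, R_B = R_A · f/(1−f) = 2.98 × 3.333 = 9.933 Ω.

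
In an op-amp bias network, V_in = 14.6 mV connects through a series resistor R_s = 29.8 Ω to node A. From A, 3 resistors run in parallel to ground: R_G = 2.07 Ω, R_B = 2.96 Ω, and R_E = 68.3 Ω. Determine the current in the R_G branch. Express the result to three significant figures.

I ≈ 0.272 mA

Equivalent of the parallel group: R_p = 1.197 Ω.
Node voltage V_A = V_in · R_p/(R_s + R_p) = 14.6 × 0.03861 = 0.5637 mV.
Branch current I = V_A/R_G = 0.5637/2.07 = 0.2723 mA.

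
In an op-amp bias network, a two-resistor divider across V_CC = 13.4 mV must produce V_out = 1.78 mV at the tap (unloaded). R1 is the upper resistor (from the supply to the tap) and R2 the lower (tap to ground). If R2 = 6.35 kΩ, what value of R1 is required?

R1 ≈ 41.5 kΩ

Required fraction k = V_out/V_CC = 0.1328.
R1 = R2·(1/k − 1) = 6.35 × 6.528 = 41.45 kΩ.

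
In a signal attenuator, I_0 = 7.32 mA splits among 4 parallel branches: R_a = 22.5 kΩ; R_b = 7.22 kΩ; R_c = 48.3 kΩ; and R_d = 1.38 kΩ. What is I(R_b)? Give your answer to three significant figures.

Total conductance ΣG = 1/22.5 + 1/7.22 + 1/48.3 + 1/1.38 = 0.9283 (units of 1/kΩ).
Current divider: I(R_b) = I_0 · G_k/ΣG = 7.32 × (0.1385/0.9283) = 7.32 × 0.1492 = 1.092 mA.

I ≈ 1.09 mA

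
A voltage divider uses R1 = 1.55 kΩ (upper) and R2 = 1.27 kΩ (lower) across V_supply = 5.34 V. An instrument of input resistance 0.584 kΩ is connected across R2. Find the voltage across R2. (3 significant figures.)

V_out ≈ 1.10 V

The load sits in parallel with R2, giving an effective lower resistance R2' = R2·R_L/(R2+R_L) = 0.4000 kΩ.
Now apply the divider: V_out = 5.34 × 0.2051 = 1.095 V.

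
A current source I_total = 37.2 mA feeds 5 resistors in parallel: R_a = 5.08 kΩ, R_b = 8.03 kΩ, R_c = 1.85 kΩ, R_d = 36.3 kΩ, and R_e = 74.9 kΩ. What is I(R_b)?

Total conductance ΣG = 1/5.08 + 1/8.03 + 1/1.85 + 1/36.3 + 1/74.9 = 0.9028 (units of 1/kΩ).
Current divider: I(R_b) = I_total · G_k/ΣG = 37.2 × (0.1245/0.9028) = 37.2 × 0.1379 = 5.131 mA.

I ≈ 5.13 mA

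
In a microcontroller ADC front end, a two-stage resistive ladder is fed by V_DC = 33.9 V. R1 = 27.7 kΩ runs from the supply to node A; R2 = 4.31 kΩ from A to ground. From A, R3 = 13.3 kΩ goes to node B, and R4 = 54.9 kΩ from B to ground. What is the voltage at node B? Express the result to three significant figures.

V_B ≈ 3.48 V

Looking into the second stage from A: R3 + R4 = 68.20 kΩ appears in parallel with R2.
R2 ‖ (R3+R4) = 4.054 kΩ.
First divider: V_A = V_DC · 4.054/(27.7 + 4.054) = 4.328 V.
V_B = V_A × 0.8050 = 3.484 V.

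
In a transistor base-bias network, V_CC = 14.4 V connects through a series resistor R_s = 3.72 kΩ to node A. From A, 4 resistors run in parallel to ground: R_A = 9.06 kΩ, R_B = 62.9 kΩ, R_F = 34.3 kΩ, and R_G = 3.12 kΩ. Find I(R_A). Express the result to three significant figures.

I ≈ 0.574 mA

Combine the parallel branches: R_p = (1/9.06 + 1/62.9 + 1/34.3 + 1/3.12)⁻¹ = 2.101 kΩ.
V_A = 14.4 × 2.101/5.821 = 5.198 V.
Branch current I = V_A/R_A = 5.198/9.06 = 0.5737 mA.
(Equivalently: I_total = 2.474 mA, then current-divider fraction G_k/ΣG = 0.2319.)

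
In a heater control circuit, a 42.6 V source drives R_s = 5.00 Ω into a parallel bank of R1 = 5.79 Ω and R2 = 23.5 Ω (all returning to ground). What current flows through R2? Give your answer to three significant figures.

Combine the parallel branches: R_p = (1/5.79 + 1/23.5)⁻¹ = 4.645 Ω.
V_A = 42.6 × 4.645/9.645 = 20.52 V.
I(R2) = V_A / R2 = 20.52/23.5 = 0.8731 A.
(Check via current divider: I_total = 4.417 A; share G_k/ΣG = 0.1977 → same result.)

I ≈ 0.873 A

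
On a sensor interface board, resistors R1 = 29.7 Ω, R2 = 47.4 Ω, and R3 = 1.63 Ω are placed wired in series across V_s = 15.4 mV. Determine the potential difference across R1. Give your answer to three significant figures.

Series total: ΣR = 29.7 + 47.4 + 1.63 = 78.73 Ω.
By the voltage-divider rule, V = 15.4 × 29.70/78.73 = 5.809 mV.

V ≈ 5.81 mV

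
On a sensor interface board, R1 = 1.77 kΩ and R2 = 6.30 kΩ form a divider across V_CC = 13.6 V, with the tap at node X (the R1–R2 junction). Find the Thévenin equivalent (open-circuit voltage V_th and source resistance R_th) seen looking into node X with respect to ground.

With X open, the divider is unloaded: V_th = 13.6 × 6.30/8.070 = 10.62 V.
Looking into X with the source shorted: R_th = R1·R2/(R1+R2) = 1.770 × 6.30/8.070 = 1.382 kΩ.

V_th ≈ 10.6 V, R_th ≈ 1.38 kΩ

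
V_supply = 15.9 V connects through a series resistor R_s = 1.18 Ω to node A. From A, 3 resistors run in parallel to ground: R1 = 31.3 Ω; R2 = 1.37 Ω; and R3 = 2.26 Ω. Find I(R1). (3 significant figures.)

Equivalent of the parallel group: R_p = 0.8303 Ω.
Node voltage V_A = V_supply · R_p/(R_s + R_p) = 15.9 × 0.4130 = 6.567 V.
Branch current I = V_A/R1 = 6.567/31.3 = 0.2098 A.
(Check via current divider: I_total = 7.909 A; share G_k/ΣG = 0.02653 → same result.)

I ≈ 0.210 A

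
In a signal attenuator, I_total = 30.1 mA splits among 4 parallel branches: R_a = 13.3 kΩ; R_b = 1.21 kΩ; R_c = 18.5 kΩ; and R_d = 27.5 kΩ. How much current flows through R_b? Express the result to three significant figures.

Total conductance ΣG = 1/13.3 + 1/1.21 + 1/18.5 + 1/27.5 = 0.9921 (units of 1/kΩ).
Current divider: I(R_b) = I_total · G_k/ΣG = 30.1 × (0.8264/0.9921) = 30.1 × 0.8331 = 25.08 mA.

I ≈ 25.1 mA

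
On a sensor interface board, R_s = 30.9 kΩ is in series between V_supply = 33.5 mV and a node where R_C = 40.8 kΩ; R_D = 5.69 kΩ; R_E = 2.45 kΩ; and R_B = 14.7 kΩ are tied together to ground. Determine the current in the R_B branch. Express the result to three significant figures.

Combine the parallel branches: R_p = (1/40.8 + 1/5.69 + 1/2.45 + 1/14.7)⁻¹ = 1.478 kΩ.
V_A by voltage divider: V_A = 33.5 × 1.478/(30.9 + 1.478) = 1.530 mV.
I(R_B) = V_A / R_B = 1.530/14.7 = 0.1040 µA.

I ≈ 0.104 µA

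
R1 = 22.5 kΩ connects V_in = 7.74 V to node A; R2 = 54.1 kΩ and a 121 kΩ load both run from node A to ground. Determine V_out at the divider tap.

R2 ‖ R_L = (54.1 × 121)/(54.1 + 121) = 37.38 kΩ.
Now apply the divider: V_out = 7.74 × 0.6243 = 4.832 V.

V_out ≈ 4.83 V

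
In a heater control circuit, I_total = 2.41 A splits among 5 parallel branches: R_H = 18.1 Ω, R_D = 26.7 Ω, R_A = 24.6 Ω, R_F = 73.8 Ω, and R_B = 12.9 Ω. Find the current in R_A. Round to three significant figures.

I ≈ 0.437 A

Conductances: ΣG = 1/18.1 + 1/26.7 + 1/24.6 + 1/73.8 + 1/12.9 = 0.2244 (1/Ω).
Current divider: I(R_A) = I_total · G_k/ΣG = 2.41 × (0.04065/0.2244) = 2.41 × 0.1811 = 0.4365 A.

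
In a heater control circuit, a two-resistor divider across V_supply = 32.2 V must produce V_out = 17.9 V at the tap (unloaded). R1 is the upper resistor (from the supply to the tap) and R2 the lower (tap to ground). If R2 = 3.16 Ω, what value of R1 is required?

V_out/V_supply = R2/(R1+R2) = 0.5559.
So R1 = R2 · (V_supply/V_out − 1) = 3.16 × (32.2/17.9 − 1) = 3.16 × 0.7989 = 2.524 Ω.

R1 ≈ 2.52 Ω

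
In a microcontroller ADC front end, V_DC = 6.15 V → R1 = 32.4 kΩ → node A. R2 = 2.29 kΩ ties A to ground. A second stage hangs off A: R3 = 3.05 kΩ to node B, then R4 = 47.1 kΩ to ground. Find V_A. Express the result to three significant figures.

V_A ≈ 0.389 V

The second stage (R3 + R4 = 50.15 kΩ) loads node A in parallel with R2.
Effective lower resistance at A: R2 ‖ 50.15 = 2.190 kΩ.
So V_A = 6.15 × 0.06331 = 0.3894 V.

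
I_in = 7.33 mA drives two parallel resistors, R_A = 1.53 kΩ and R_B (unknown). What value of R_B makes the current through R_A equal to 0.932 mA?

The fraction through R_A equals R_B/(R_A+R_B).
0.932/7.33 = R_B/(R_A + R_B) → R_B = R_A · (0.1271)/(1 − 0.1271) = 1.53 × 0.1457 = 0.2229 kΩ.

R_B ≈ 0.223 kΩ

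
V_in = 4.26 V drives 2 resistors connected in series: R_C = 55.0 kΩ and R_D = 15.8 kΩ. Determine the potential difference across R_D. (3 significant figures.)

V ≈ 0.951 V

Series total: ΣR = 55.0 + 15.8 = 70.80 kΩ.
By the voltage-divider rule, V = 4.26 × 15.80/70.80 = 0.9507 V.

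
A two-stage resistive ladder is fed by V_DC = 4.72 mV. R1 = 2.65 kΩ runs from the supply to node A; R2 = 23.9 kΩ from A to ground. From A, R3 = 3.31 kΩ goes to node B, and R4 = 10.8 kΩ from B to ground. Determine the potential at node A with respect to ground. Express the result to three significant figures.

V_A ≈ 3.63 mV

The second stage (R3 + R4 = 14.11 kΩ) loads node A in parallel with R2.
R2 ‖ (R3+R4) = 8.872 kΩ.
First divider: V_A = V_DC · 8.872/(2.65 + 8.872) = 3.634 mV.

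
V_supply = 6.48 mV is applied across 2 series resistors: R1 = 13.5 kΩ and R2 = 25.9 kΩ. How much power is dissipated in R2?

Series current I = V_supply/ΣR = 6.48/39.40 = 0.1645 µA.
P = I²R = 0.02705 × 25.9 = 0.7006 nW.

P ≈ 0.701 nW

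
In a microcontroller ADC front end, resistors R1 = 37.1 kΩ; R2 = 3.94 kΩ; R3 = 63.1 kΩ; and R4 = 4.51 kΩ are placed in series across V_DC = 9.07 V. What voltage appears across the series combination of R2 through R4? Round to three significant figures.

Series total: ΣR = 37.1 + 3.94 + 63.1 + 4.51 = 108.7 kΩ.
R_{R2..R4} = 3.94 + 63.1 + 4.51 = 71.55 kΩ.
Voltage divider: V = V_DC · (71.55 / 108.7) = 9.07 × 0.6585 = 5.973 V.

V ≈ 5.97 V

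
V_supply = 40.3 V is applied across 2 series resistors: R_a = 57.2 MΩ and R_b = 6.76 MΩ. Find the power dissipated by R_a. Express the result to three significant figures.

P ≈ 22.7 µW

ΣR = 63.96 MΩ → I = 40.3/63.96 = 0.6301 µA.
V(R_a) = I·R = 36.04 V; P = V·I = 36.04 × 0.6301 = 22.71 µW.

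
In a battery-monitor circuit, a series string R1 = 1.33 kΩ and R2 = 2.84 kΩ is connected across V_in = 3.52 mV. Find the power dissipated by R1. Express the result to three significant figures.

P ≈ 0.948 nW

Series current I = V_in/ΣR = 3.52/4.170 = 0.8441 µA.
P(R1) = I²·R1 = (0.8441)² × 1.33 = 0.9477 nW.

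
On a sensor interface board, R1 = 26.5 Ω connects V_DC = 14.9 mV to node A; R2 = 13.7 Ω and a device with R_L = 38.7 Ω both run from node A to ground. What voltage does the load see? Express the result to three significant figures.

V_out ≈ 4.12 mV

R2 ‖ R_L = (13.7 × 38.7)/(13.7 + 38.7) = 10.12 Ω.
Now apply the divider: V_out = 14.9 × 0.2763 = 4.117 mV.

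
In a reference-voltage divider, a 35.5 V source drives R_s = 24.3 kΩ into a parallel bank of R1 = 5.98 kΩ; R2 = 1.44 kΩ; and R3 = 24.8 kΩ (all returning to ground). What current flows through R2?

I ≈ 1.08 mA

Parallel bank: R_p = 1/(1/5.98 + 1/1.44 + 1/24.8) = 1.109 kΩ.
V_A by voltage divider: V_A = 35.5 × 1.109/(24.3 + 1.109) = 1.549 V.
Branch current I = V_A/R2 = 1.549/1.44 = 1.076 mA.
(Equivalently: I_total = 1.397 mA, then current-divider fraction G_k/ΣG = 0.7699.)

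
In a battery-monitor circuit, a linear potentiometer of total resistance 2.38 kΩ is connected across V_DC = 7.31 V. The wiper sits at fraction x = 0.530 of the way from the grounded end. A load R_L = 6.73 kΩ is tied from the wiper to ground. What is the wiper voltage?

V_out ≈ 3.56 V

Lower segment x·R_p = 1.261 kΩ; upper segment (1−x)·R_p = 1.119 kΩ.
R_L loads the lower segment: effective lower R = 1.062 kΩ.
Loaded-divider output: V_out = 7.31 × 0.4871 = 3.561 V.
(Unloaded: V_out = x·V_DC = 3.87 V.)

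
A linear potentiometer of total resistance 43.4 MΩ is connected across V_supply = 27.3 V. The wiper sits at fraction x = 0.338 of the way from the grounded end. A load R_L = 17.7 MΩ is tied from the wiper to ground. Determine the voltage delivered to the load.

V_out ≈ 5.96 V

Lower segment x·R_p = 14.67 MΩ; upper segment (1−x)·R_p = 28.73 MΩ.
R_L loads the lower segment: effective lower R = 8.021 MΩ.
Loaded-divider output: V_out = 27.3 × 0.2183 = 5.958 V.
(Unloaded: V_out = x·V_supply = 9.23 V.)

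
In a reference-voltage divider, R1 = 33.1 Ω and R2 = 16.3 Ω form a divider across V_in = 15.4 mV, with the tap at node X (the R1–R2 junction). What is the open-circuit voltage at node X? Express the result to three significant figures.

V_th ≈ 5.08 mV

Open-circuit (no load on X): V_th = V_in · R2/(R1 + R2) = 15.4 × 16.3/(33.10 + 16.3) = 5.081 mV.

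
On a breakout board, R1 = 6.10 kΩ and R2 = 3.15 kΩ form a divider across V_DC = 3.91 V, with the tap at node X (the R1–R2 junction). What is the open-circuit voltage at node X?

V_th ≈ 1.33 V

Open-circuit (no load on X): V_th = V_DC · R2/(R1 + R2) = 3.91 × 3.15/(6.100 + 3.15) = 1.332 V.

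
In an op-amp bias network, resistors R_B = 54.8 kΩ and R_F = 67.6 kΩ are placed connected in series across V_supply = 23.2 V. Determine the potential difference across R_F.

ΣR = 54.8 + 67.6 = 122.4 kΩ.
Voltage divider: V = V_supply · (67.60 / 122.4) = 23.2 × 0.5523 = 12.81 V.

V ≈ 12.8 V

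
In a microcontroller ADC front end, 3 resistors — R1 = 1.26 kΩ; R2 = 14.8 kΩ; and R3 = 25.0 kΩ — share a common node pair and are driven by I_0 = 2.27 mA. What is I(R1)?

I ≈ 2.00 mA

ΣG = 1/1.26 + 1/14.8 + 1/25.0 = 0.9012.
By the current-divider rule, I = I_0 · G_k/ΣG = 2.27 × 0.8806 = 1.999 mA.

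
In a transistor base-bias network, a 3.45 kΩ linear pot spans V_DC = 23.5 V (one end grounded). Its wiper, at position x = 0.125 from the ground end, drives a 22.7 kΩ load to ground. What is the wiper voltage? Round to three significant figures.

Lower segment x·R_p = 0.4313 kΩ; upper segment (1−x)·R_p = 3.019 kΩ.
R_L loads the lower segment: effective lower R = 0.4232 kΩ.
V_out = 23.5 × 0.4232/(3.019 + 0.4232) = 2.889 V.

V_out ≈ 2.89 V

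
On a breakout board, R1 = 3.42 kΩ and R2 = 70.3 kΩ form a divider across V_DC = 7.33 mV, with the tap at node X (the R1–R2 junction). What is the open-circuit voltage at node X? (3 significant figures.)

Open-circuit (no load on X): V_th = V_DC · R2/(R1 + R2) = 7.33 × 70.3/(3.420 + 70.3) = 6.990 mV.

V_th ≈ 6.99 mV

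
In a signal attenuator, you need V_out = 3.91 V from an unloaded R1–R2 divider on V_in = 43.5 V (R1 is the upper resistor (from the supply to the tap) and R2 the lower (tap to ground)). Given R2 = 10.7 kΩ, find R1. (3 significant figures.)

V_out/V_in = R2/(R1+R2) = 0.08989.
R1 = R2·(1/k − 1) = 10.7 × 10.13 = 108.3 kΩ.

R1 ≈ 108 kΩ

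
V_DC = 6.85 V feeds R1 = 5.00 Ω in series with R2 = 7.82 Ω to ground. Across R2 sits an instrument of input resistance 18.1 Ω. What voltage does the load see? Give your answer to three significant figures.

V_out ≈ 3.58 V

R2 ‖ R_L = (7.82 × 18.1)/(7.82 + 18.1) = 5.461 Ω.
Now apply the divider: V_out = 6.85 × 0.5220 = 3.576 V.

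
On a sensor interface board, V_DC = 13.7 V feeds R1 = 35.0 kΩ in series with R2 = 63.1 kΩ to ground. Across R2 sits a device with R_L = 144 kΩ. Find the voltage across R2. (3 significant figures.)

R2 ‖ R_L = (63.1 × 144)/(63.1 + 144) = 43.87 kΩ.
Voltage divider with the loaded lower leg: V_out = 13.7 × 43.87/(35.0 + 43.87) = 13.7 × 0.5563 = 7.621 V.
(Unloaded it would be 8.81 V; the load pulls it down.)

V_out ≈ 7.62 V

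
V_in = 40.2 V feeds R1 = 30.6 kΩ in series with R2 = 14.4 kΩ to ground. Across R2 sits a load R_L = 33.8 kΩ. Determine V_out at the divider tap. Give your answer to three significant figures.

V_out ≈ 9.97 V

R2 ‖ R_L = (14.4 × 33.8)/(14.4 + 33.8) = 10.10 kΩ.
Then V_out = V_in · R2'/(R1 + R2') = 40.2 × 10.10/40.70 = 9.974 V.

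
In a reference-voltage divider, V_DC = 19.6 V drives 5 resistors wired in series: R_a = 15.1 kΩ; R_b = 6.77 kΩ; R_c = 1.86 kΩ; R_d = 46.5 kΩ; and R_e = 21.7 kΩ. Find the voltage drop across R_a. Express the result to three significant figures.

V ≈ 3.22 V

Series total: ΣR = 15.1 + 6.77 + 1.86 + 46.5 + 21.7 = 91.93 kΩ.
V = V_DC · R/ΣR = 19.6 × 0.1643 = 3.219 V.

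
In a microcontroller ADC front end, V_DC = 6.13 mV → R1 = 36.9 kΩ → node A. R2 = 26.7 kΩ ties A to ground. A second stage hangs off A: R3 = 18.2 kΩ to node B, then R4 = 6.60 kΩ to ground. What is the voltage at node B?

Looking into the second stage from A: R3 + R4 = 24.80 kΩ appears in parallel with R2.
Effective lower resistance at A: R2 ‖ 24.80 = 12.86 kΩ.
So V_A = 6.13 × 0.2584 = 1.584 mV.
Then the unloaded second divider: V_B = V_A × R4/(R3+R4) = 1.584 × 0.2661 = 0.4216 mV.

V_B ≈ 0.422 mV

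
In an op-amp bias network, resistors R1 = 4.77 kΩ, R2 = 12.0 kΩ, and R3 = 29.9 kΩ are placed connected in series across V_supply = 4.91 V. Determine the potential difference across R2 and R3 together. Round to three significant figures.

Series total: ΣR = 4.77 + 12.0 + 29.9 = 46.67 kΩ.
R_{R2..R3} = 12.0 + 29.9 = 41.90 kΩ.
V = V_supply · R/ΣR = 4.91 × 0.8978 = 4.408 V.

V ≈ 4.41 V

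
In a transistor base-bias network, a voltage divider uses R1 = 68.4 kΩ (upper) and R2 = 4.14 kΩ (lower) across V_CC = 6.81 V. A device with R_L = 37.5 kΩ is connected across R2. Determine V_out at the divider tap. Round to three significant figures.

V_out ≈ 0.352 V

R2 ‖ R_L = (4.14 × 37.5)/(4.14 + 37.5) = 3.728 kΩ.
Then V_out = V_CC · R2'/(R1 + R2') = 6.81 × 3.728/72.13 = 0.3520 V.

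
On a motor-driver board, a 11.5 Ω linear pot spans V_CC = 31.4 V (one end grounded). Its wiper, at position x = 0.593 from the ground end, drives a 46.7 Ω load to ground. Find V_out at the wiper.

V_out ≈ 17.6 V

Lower segment x·R_p = 6.819 Ω; upper segment (1−x)·R_p = 4.681 Ω.
(x·R_p) ‖ R_L = 5.951 Ω.
Loaded-divider output: V_out = 31.4 × 0.5597 = 17.58 V.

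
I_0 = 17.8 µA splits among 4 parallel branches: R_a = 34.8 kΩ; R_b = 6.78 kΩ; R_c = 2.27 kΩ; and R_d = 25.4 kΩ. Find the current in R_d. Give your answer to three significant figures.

I ≈ 1.07 µA

Conductances: ΣG = 1/34.8 + 1/6.78 + 1/2.27 + 1/25.4 = 0.6561 (1/kΩ).
By the current-divider rule, I = I_0 · G_k/ΣG = 17.8 × 0.06000 = 1.068 µA.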